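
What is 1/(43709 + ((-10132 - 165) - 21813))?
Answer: 1/11599 ≈ 8.6214e-5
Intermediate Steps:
1/(43709 + ((-10132 - 165) - 21813)) = 1/(43709 + (-10297 - 21813)) = 1/(43709 - 32110) = 1/11599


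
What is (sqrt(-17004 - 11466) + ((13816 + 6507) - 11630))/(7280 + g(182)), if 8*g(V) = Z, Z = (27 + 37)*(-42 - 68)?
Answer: 8693/6400 + I*sqrt(28470)/6400 ≈ 1.3583 + 0.026364*I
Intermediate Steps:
Z = -7040 (Z = 64*(-110) = -7040)
g(V) = -880 (g(V) = (1/8)*(-7040) = -880)
(sqrt(-17004 - 11466) + ((13816 + 6507) - 11630))/(7280 + g(182)) = (sqrt(-17004 - 11466) + ((13816 + 6507) - 11630))/(7280 - 880) = (sqrt(-28470) + (20323 - 11630))/6400 = (I*sqrt(28470) + 8693)*(1/6400) = (8693 + I*sqrt(28470))*(1/6400) = 8693/6400 + I*sqrt(28470)/6400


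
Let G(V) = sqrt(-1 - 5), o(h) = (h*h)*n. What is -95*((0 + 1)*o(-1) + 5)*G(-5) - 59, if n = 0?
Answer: -59 - 475*I*sqrt(6) ≈ -59.0 - 1163.5*I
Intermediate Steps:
o(h) = 0 (o(h) = (h*h)*0 = h**2*0 = 0)
G(V) = I*sqrt(6) (G(V) = sqrt(-6) = I*sqrt(6))
-95*((0 + 1)*o(-1) + 5)*G(-5) - 59 = -95*((0 + 1)*0 + 5)*I*sqrt(6) - 59 = -95*(1*0 + 5)*I*sqrt(6) - 59 = -95*(0 + 5)*I*sqrt(6) - 59 = -475*I*sqrt(6) - 59 = -59 - 475*I*sqrt(6)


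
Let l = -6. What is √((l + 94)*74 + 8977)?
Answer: 3*√1721 ≈ 124.45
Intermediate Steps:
√((l + 94)*74 + 8977) = √((-6 + 94)*74 + 8977) = √(88*74 + 8977) = √(6512 + 8977) = √15489 = 3*√1721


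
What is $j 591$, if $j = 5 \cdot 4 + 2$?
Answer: $13002$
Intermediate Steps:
$j = 22$ ($j = 20 + 2 = 22$)
$j 591 = 22 \cdot 591 = 13002$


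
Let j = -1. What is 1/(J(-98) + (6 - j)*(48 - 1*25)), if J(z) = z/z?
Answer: 1/162 ≈ 0.0061728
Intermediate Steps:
J(z) = 1
1/(J(-98) + (6 - j)*(48 - 1*25)) = 1/(1 + (6 - 1*(-1))*(48 - 1*25)) = 1/(1 + (6 + 1)*(48 - 25)) = 1/(1 + 7*23) = 1/(1 + 161) = 1/162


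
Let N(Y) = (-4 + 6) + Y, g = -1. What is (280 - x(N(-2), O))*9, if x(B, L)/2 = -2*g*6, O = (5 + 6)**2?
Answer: 2304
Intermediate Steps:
O = 121 (O = 11**2 = 121)
N(Y) = 2 + Y
x(B, L) = 24 (x(B, L) = 2*(-2*(-1)*6) = 2*(2*6) = 2*12 = 24)
(280 - x(N(-2), O))*9 = (280 - 1*24)*9 = (280 - 24)*9 = 256*9 = 2304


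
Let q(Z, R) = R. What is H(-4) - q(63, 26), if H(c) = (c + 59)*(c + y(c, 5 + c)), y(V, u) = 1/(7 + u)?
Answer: -1913/8 ≈ -239.13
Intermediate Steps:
H(c) = (59 + c)*(c + 1/(12 + c)) (H(c) = (c + 59)*(c + 1/(7 + (5 + c))) = (59 + c)*(c + 1/(12 + c)))
H(-4) - q(63, 26) = (59 - 4 - 4*(12 - 4)*(59 - 4))/(12 - 4) - 1*26 = (59 - 4 - 4*8*55)/8 - 26 = (59 - 4 - 1760)/8 - 26 = (1/8)*(-1705) - 26 = -1705/8 - 26 = -1913/8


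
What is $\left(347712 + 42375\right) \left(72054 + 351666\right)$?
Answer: $165287663640$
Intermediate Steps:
$\left(347712 + 42375\right) \left(72054 + 351666\right) = 390087 \cdot 423720 = 165287663640$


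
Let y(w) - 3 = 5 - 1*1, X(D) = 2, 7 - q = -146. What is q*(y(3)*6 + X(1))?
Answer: 6732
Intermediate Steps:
q = 153 (q = 7 - 1*(-146) = 7 + 146 = 153)
y(w) = 7 (y(w) = 3 + (5 - 1*1) = 3 + (5 - 1) = 3 + 4 = 7)
q*(y(3)*6 + X(1)) = 153*(7*6 + 2) = 153*(42 + 2) = 153*44 = 6732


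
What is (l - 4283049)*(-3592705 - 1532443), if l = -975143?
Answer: 26949012212416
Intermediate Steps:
(l - 4283049)*(-3592705 - 1532443) = (-975143 - 4283049)*(-3592705 - 1532443) = -5258192*(-5125148) = 26949012212416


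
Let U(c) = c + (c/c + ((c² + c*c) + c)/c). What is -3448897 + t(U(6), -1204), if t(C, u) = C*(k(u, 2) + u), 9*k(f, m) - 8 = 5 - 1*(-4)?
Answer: -31256453/9 ≈ -3.4729e+6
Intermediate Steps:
k(f, m) = 17/9 (k(f, m) = 8/9 + (5 - 1*(-4))/9 = 8/9 + (5 + 4)/9 = 8/9 + (⅑)*9 = 8/9 + 1 = 17/9)
U(c) = 1 + c + (c + 2*c²)/c (U(c) = c + (1 + ((c² + c²) + c)/c) = c + (1 + (2*c² + c)/c) = c + (1 + (c + 2*c²)/c) = 1 + c + (c + 2*c²)/c)
t(C, u) = C*(17/9 + u)
-3448897 + t(U(6), -1204) = -3448897 + (2 + 3*6)*(17 + 9*(-1204))/9 = -3448897 + (2 + 18)*(17 - 10836)/9 = -3448897 + (⅑)*20*(-10819) = -3448897 - 216380/9 = -31256453/9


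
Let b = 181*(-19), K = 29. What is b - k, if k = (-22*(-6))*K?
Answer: -7267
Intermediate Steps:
k = 3828 (k = -22*(-6)*29 = 132*29 = 3828)
b = -3439
b - k = -3439 - 1*3828 = -3439 - 3828 = -7267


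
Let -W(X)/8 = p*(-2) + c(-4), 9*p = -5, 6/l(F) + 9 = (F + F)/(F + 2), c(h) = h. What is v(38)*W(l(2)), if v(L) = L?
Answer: 7904/9 ≈ 878.22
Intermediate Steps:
l(F) = 6/(-9 + 2*F/(2 + F)) (l(F) = 6/(-9 + (F + F)/(F + 2)) = 6/(-9 + (2*F)/(2 + F)) = 6/(-9 + 2*F/(2 + F)))
p = -5/9 (p = (1/9)*(-5) = -5/9 ≈ -0.55556)
W(X) = 208/9 (W(X) = -8*(-5/9*(-2) - 4) = -8*(10/9 - 4) = -8*(-26/9) = 208/9)
v(38)*W(l(2)) = 38*(208/9) = 7904/9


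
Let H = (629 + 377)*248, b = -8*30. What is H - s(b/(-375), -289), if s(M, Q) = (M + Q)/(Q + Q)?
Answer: 3605094391/14450 ≈ 2.4949e+5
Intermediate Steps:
b = -240
s(M, Q) = (M + Q)/(2*Q) (s(M, Q) = (M + Q)/((2*Q)) = (M + Q)*(1/(2*Q)) = (M + Q)/(2*Q))
H = 249488 (H = 1006*248 = 249488)
H - s(b/(-375), -289) = 249488 - (-240/(-375) - 289)/(2*(-289)) = 249488 - (-1)*(-240*(-1/375) - 289)/(2*289) = 249488 - (-1)*(16/25 - 289)/(2*289) = 249488 - (-1)*(-7209)/(2*289*25) = 249488 - 1*7209/14450 = 249488 - 7209/14450 = 3605094391/14450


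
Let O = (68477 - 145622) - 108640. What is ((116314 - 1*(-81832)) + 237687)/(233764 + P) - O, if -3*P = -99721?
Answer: 148817507704/801013 ≈ 1.8579e+5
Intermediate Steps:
P = 99721/3 (P = -1/3*(-99721) = 99721/3 ≈ 33240.)
O = -185785 (O = -77145 - 108640 = -185785)
((116314 - 1*(-81832)) + 237687)/(233764 + P) - O = ((116314 - 1*(-81832)) + 237687)/(233764 + 99721/3) - 1*(-185785) = ((116314 + 81832) + 237687)/(801013/3) + 185785 = (198146 + 237687)*(3/801013) + 185785 = 435833*(3/801013) + 185785 = 1307499/801013 + 185785 = 148817507704/801013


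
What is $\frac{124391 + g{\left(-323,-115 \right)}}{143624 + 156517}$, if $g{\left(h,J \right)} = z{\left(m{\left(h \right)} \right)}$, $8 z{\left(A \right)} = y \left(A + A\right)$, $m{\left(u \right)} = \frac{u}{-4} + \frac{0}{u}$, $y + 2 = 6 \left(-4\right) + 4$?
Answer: $\frac{110175}{266792} \approx 0.41296$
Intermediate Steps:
$y = -22$ ($y = -2 + \left(6 \left(-4\right) + 4\right) = -2 + \left(-24 + 4\right) = -2 - 20 = -22$)
$m{\left(u \right)} = - \frac{u}{4}$ ($m{\left(u \right)} = u \left(- \frac{1}{4}\right) + 0 = - \frac{u}{4} + 0 = - \frac{u}{4}$)
$z{\left(A \right)} = - \frac{11 A}{2}$ ($z{\left(A \right)} = \frac{\left(-22\right) \left(A + A\right)}{8} = \frac{\left(-22\right) 2 A}{8} = \frac{\left(-44\right) A}{8} = - \frac{11 A}{2}$)
$g{\left(h,J \right)} = \frac{11 h}{8}$ ($g{\left(h,J \right)} = - \frac{11 \left(- \frac{h}{4}\right)}{2} = \frac{11 h}{8}$)
$\frac{124391 + g{\left(-323,-115 \right)}}{143624 + 156517} = \frac{124391 + \frac{11}{8} \left(-323\right)}{143624 + 156517} = \frac{124391 - \frac{3553}{8}}{300141} = \frac{991575}{8} \cdot \frac{1}{300141} = \frac{110175}{266792}$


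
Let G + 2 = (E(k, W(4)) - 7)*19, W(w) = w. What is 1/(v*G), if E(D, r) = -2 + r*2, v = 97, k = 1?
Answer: -1/2037 ≈ -0.00049092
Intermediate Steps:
E(D, r) = -2 + 2*r
G = -21 (G = -2 + ((-2 + 2*4) - 7)*19 = -2 + ((-2 + 8) - 7)*19 = -2 + (6 - 7)*19 = -2 - 1*19 = -2 - 19 = -21)
1/(v*G) = 1/(97*(-21)) = 1/(-2037) = -1/2037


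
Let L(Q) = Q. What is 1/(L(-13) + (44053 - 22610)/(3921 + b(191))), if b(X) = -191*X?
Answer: -32560/444723 ≈ -0.073214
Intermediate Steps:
1/(L(-13) + (44053 - 22610)/(3921 + b(191))) = 1/(-13 + (44053 - 22610)/(3921 - 191*191)) = 1/(-13 + 21443/(3921 - 36481)) = 1/(-13 + 21443/(-32560)) = 1/(-13 + 21443*(-1/32560)) = 1/(-13 - 21443/32560) = 1/(-444723/32560) = -32560/444723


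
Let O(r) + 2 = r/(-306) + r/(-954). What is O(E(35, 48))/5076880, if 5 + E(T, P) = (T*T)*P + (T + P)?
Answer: -57693/1143567220 ≈ -5.0450e-5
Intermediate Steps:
E(T, P) = -5 + P + T + P*T² (E(T, P) = -5 + ((T*T)*P + (T + P)) = -5 + (T²*P + (P + T)) = -5 + (P*T² + (P + T)) = -5 + (P + T + P*T²) = -5 + P + T + P*T²)
O(r) = -2 - 35*r/8109 (O(r) = -2 + (r/(-306) + r/(-954)) = -2 + (r*(-1/306) + r*(-1/954)) = -2 + (-r/306 - r/954) = -2 - 35*r/8109)
O(E(35, 48))/5076880 = (-2 - 35*(-5 + 48 + 35 + 48*35²)/8109)/5076880 = (-2 - 35*(-5 + 48 + 35 + 48*1225)/8109)*(1/5076880) = (-2 - 35*(-5 + 48 + 35 + 58800)/8109)*(1/5076880) = (-2 - 35/8109*58878)*(1/5076880) = (-2 - 228970/901)*(1/5076880) = -230772/901*1/5076880 = -57693/1143567220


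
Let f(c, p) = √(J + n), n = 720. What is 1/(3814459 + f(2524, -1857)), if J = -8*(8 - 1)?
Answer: 3814459/14550097462017 - 2*√166/14550097462017 ≈ 2.6216e-7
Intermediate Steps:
J = -56 (J = -8*7 = -56)
f(c, p) = 2*√166 (f(c, p) = √(-56 + 720) = √664 = 2*√166)
1/(3814459 + f(2524, -1857)) = 1/(3814459 + 2*√166)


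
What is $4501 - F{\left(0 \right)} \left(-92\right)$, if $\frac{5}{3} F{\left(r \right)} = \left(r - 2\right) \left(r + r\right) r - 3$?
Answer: $\frac{21677}{5} \approx 4335.4$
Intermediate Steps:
$F{\left(r \right)} = - \frac{9}{5} + \frac{6 r^{2} \left(-2 + r\right)}{5}$ ($F{\left(r \right)} = \frac{3 \left(\left(r - 2\right) \left(r + r\right) r - 3\right)}{5} = \frac{3 \left(\left(-2 + r\right) 2 r r - 3\right)}{5} = \frac{3 \left(2 r \left(-2 + r\right) r - 3\right)}{5} = \frac{3 \left(2 r^{2} \left(-2 + r\right) - 3\right)}{5} = \frac{3 \left(-3 + 2 r^{2} \left(-2 + r\right)\right)}{5} = - \frac{9}{5} + \frac{6 r^{2} \left(-2 + r\right)}{5}$)
$4501 - F{\left(0 \right)} \left(-92\right) = 4501 - \left(- \frac{9}{5} - \frac{12 \cdot 0^{2}}{5} + \frac{6 \cdot 0^{3}}{5}\right) \left(-92\right) = 4501 - \left(- \frac{9}{5} - 0 + \frac{6}{5} \cdot 0\right) \left(-92\right) = 4501 - \left(- \frac{9}{5} + 0 + 0\right) \left(-92\right) = 4501 - \left(- \frac{9}{5}\right) \left(-92\right) = 4501 - \frac{828}{5} = \frac{21677}{5}$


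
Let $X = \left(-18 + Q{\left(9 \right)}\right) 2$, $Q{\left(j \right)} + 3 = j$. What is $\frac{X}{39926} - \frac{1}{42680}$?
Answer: $- \frac{532123}{852020840} \approx -0.00062454$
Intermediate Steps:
$Q{\left(j \right)} = -3 + j$
$X = -24$ ($X = \left(-18 + \left(-3 + 9\right)\right) 2 = \left(-18 + 6\right) 2 = \left(-12\right) 2 = -24$)
$\frac{X}{39926} - \frac{1}{42680} = - \frac{24}{39926} - \frac{1}{42680} = \left(-24\right) \frac{1}{39926} - \frac{1}{42680} = - \frac{12}{19963} - \frac{1}{42680} = - \frac{532123}{852020840}$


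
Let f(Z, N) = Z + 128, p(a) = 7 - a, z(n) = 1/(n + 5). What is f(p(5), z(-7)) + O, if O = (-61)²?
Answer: 3851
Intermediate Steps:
z(n) = 1/(5 + n)
f(Z, N) = 128 + Z
O = 3721
f(p(5), z(-7)) + O = (128 + (7 - 1*5)) + 3721 = (128 + (7 - 5)) + 3721 = (128 + 2) + 3721 = 130 + 3721 = 3851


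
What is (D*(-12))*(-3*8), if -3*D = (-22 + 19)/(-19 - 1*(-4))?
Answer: -96/5 ≈ -19.200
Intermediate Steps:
D = -1/15 (D = -(-22 + 19)/(3*(-19 - 1*(-4))) = -(-1)/(-19 + 4) = -(-1)/(-15) = -(-1)*(-1)/15 = -⅓*⅕ = -1/15 ≈ -0.066667)
(D*(-12))*(-3*8) = (-1/15*(-12))*(-3*8) = (⅘)*(-24) = -96/5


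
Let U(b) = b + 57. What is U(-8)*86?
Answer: 4214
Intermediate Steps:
U(b) = 57 + b
U(-8)*86 = (57 - 8)*86 = 49*86 = 4214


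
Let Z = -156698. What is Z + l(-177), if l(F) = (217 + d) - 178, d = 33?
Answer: -156626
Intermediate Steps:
l(F) = 72 (l(F) = (217 + 33) - 178 = 250 - 178 = 72)
Z + l(-177) = -156698 + 72 = -156626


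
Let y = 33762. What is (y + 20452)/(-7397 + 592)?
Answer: -54214/6805 ≈ -7.9668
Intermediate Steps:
(y + 20452)/(-7397 + 592) = (33762 + 20452)/(-7397 + 592) = 54214/(-6805) = 54214*(-1/6805) = -54214/6805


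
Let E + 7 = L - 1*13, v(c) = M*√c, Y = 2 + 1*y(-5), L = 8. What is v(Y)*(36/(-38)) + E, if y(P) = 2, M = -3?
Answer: -120/19 ≈ -6.3158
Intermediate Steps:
Y = 4 (Y = 2 + 1*2 = 2 + 2 = 4)
v(c) = -3*√c
E = -12 (E = -7 + (8 - 1*13) = -7 + (8 - 13) = -7 - 5 = -12)
v(Y)*(36/(-38)) + E = (-3*√4)*(36/(-38)) - 12 = (-3*2)*(36*(-1/38)) - 12 = -6*(-18/19) - 12 = 108/19 - 12 = -120/19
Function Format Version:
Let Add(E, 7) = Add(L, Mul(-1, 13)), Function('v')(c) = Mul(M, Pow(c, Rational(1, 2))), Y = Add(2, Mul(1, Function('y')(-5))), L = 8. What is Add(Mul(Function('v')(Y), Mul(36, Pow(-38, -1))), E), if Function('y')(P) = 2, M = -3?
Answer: Rational(-120, 19) ≈ -6.3158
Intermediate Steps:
Y = 4 (Y = Add(2, Mul(1, 2)) = Add(2, 2) = 4)
Function('v')(c) = Mul(-3, Pow(c, Rational(1, 2)))
E = -12 (E = Add(-7, Add(8, Mul(-1, 13))) = Add(-7, Add(8, -13)) = Add(-7, -5) = -12)
Add(Mul(Function('v')(Y), Mul(36, Pow(-38, -1))), E) = Add(Mul(Mul(-3, Pow(4, Rational(1, 2))), Mul(36, Pow(-38, -1))), -12) = Add(Mul(Mul(-3, 2), Mul(36, Rational(-1, 38))), -12) = Add(Mul(-6, Rational(-18, 19)), -12) = Add(Rational(108, 19), -12) = Rational(-120, 19)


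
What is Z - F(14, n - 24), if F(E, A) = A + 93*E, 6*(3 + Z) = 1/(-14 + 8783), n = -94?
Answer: -62452817/52614 ≈ -1187.0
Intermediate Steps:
Z = -157841/52614 (Z = -3 + 1/(6*(-14 + 8783)) = -3 + (1/6)/8769 = -3 + (1/6)*(1/8769) = -3 + 1/52614 = -157841/52614 ≈ -3.0000)
Z - F(14, n - 24) = -157841/52614 - ((-94 - 24) + 93*14) = -157841/52614 - (-118 + 1302) = -157841/52614 - 1*1184 = -157841/52614 - 1184 = -62452817/52614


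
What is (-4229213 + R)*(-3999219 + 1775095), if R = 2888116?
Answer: 2982766024028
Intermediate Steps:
(-4229213 + R)*(-3999219 + 1775095) = (-4229213 + 2888116)*(-3999219 + 1775095) = -1341097*(-2224124) = 2982766024028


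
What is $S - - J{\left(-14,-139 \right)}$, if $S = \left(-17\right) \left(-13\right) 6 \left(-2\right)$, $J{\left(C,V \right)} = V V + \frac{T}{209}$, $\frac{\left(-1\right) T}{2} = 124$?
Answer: $\frac{3483573}{209} \approx 16668.0$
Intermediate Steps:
$T = -248$ ($T = \left(-2\right) 124 = -248$)
$J{\left(C,V \right)} = - \frac{248}{209} + V^{2}$ ($J{\left(C,V \right)} = V V - \frac{248}{209} = V^{2} - \frac{248}{209} = - \frac{248}{209} + V^{2}$)
$S = -2652$ ($S = 221 \left(-12\right) = -2652$)
$S - - J{\left(-14,-139 \right)} = -2652 - - (- \frac{248}{209} + \left(-139\right)^{2}) = -2652 - - (- \frac{248}{209} + 19321) = -2652 - \left(-1\right) \frac{4037841}{209} = -2652 - - \frac{4037841}{209} = -2652 + \frac{4037841}{209} = \frac{3483573}{209}$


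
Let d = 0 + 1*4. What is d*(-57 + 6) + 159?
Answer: -45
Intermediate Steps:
d = 4 (d = 0 + 4 = 4)
d*(-57 + 6) + 159 = 4*(-57 + 6) + 159 = 4*(-51) + 159 = -204 + 159 = -45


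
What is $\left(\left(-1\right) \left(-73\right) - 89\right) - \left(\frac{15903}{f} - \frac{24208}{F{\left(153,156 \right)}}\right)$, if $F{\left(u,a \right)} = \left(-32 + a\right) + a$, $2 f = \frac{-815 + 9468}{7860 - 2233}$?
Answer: $- \frac{367217316}{17815} \approx -20613.0$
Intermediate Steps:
$f = \frac{509}{662}$ ($f = \frac{\left(-815 + 9468\right) \frac{1}{7860 - 2233}}{2} = \frac{8653 \cdot \frac{1}{5627}}{2} = \frac{1}{2} \cdot \frac{509}{331} = \frac{509}{662} \approx 0.76888$)
$F{\left(u,a \right)} = -32 + 2 a$
$\left(\left(-1\right) \left(-73\right) - 89\right) - \left(\frac{15903}{f} - \frac{24208}{F{\left(153,156 \right)}}\right) = \left(\left(-1\right) \left(-73\right) - 89\right) - \left(\frac{15903}{\frac{509}{662}} - \frac{24208}{-32 + 2 \cdot 156}\right) = \left(73 - 89\right) - \left(15903 \cdot \frac{662}{509} - \frac{24208}{-32 + 312}\right) = -16 - \left(\frac{10527786}{509} - \frac{24208}{280}\right) = -16 - \left(\frac{10527786}{509} - \frac{3026}{35}\right) = -16 - \frac{366932276}{17815} = - \frac{367217316}{17815}$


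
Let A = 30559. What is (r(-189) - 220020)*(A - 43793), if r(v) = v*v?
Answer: 2439012966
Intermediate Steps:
r(v) = v²
(r(-189) - 220020)*(A - 43793) = ((-189)² - 220020)*(30559 - 43793) = (35721 - 220020)*(-13234) = -184299*(-13234) = 2439012966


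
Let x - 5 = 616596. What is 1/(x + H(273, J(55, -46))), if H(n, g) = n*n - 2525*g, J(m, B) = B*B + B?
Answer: -1/4535620 ≈ -2.2048e-7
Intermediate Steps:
J(m, B) = B + B² (J(m, B) = B² + B = B + B²)
H(n, g) = n² - 2525*g
x = 616601 (x = 5 + 616596 = 616601)
1/(x + H(273, J(55, -46))) = 1/(616601 + (273² - (-116150)*(1 - 46))) = 1/(616601 + (74529 - (-116150)*(-45))) = 1/(616601 + (74529 - 2525*2070)) = 1/(616601 + (74529 - 5226750)) = 1/(616601 - 5152221) = 1/(-4535620) = -1/4535620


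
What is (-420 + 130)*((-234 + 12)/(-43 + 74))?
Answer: 64380/31 ≈ 2076.8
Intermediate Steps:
(-420 + 130)*((-234 + 12)/(-43 + 74)) = -(-64380)/31 = -290*(-222/31) = 64380/31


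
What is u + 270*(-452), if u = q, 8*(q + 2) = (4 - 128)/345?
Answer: -84209011/690 ≈ -1.2204e+5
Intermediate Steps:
q = -1411/690 (q = -2 + ((4 - 128)/345)/8 = -2 + (-124*1/345)/8 = -2 + (⅛)*(-124/345) = -2 - 31/690 = -1411/690 ≈ -2.0449)
u = -1411/690 ≈ -2.0449
u + 270*(-452) = -1411/690 + 270*(-452) = -1411/690 - 122040 = -84209011/690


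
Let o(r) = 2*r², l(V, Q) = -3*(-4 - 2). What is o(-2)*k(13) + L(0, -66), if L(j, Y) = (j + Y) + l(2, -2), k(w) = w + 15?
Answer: 176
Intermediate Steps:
l(V, Q) = 18 (l(V, Q) = -3*(-6) = 18)
k(w) = 15 + w
L(j, Y) = 18 + Y + j (L(j, Y) = (j + Y) + 18 = (Y + j) + 18 = 18 + Y + j)
o(-2)*k(13) + L(0, -66) = (2*(-2)²)*(15 + 13) + (18 - 66 + 0) = (2*4)*28 - 48 = 8*28 - 48 = 224 - 48 = 176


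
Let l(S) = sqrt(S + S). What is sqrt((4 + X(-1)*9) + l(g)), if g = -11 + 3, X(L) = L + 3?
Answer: sqrt(22 + 4*I) ≈ 4.7096 + 0.42466*I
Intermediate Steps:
X(L) = 3 + L
g = -8
l(S) = sqrt(2)*sqrt(S) (l(S) = sqrt(2*S) = sqrt(2)*sqrt(S))
sqrt((4 + X(-1)*9) + l(g)) = sqrt((4 + (3 - 1)*9) + sqrt(2)*sqrt(-8)) = sqrt((4 + 2*9) + sqrt(2)*(2*I*sqrt(2))) = sqrt((4 + 18) + 4*I) = sqrt(22 + 4*I)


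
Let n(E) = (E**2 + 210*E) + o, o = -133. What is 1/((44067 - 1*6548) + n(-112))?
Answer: 1/26410 ≈ 3.7864e-5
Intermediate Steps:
n(E) = -133 + E**2 + 210*E (n(E) = (E**2 + 210*E) - 133 = -133 + E**2 + 210*E)
1/((44067 - 1*6548) + n(-112)) = 1/((44067 - 1*6548) + (-133 + (-112)**2 + 210*(-112))) = 1/((44067 - 6548) + (-133 + 12544 - 23520)) = 1/(37519 - 11109) = 1/26410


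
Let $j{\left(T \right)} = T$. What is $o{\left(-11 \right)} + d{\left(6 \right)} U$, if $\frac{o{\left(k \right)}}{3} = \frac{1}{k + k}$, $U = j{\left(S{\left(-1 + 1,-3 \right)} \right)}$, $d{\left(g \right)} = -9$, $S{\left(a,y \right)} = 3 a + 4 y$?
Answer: $\frac{2373}{22} \approx 107.86$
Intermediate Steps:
$U = -12$ ($U = 3 \left(-1 + 1\right) + 4 \left(-3\right) = 3 \cdot 0 - 12 = 0 - 12 = -12$)
$o{\left(k \right)} = \frac{3}{2 k}$ ($o{\left(k \right)} = \frac{3}{k + k} = \frac{3}{2 k}$)
$o{\left(-11 \right)} + d{\left(6 \right)} U = \frac{3}{2 \left(-11\right)} - -108 = \frac{3}{2} \left(- \frac{1}{11}\right) + 108 = - \frac{3}{22} + 108 = \frac{2373}{22}$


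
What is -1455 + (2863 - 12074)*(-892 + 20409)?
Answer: -179772542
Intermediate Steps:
-1455 + (2863 - 12074)*(-892 + 20409) = -1455 - 9211*19517 = -1455 - 179771087 = -179772542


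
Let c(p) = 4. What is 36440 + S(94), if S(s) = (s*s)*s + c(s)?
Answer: 867028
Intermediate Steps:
S(s) = 4 + s³ (S(s) = (s*s)*s + 4 = s²*s + 4 = s³ + 4 = 4 + s³)
36440 + S(94) = 36440 + (4 + 94³) = 36440 + (4 + 830584) = 36440 + 830588 = 867028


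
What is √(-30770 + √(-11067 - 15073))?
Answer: √(-30770 + 2*I*√6535) ≈ 0.4608 + 175.41*I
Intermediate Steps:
√(-30770 + √(-11067 - 15073)) = √(-30770 + √(-26140)) = √(-30770 + 2*I*√6535)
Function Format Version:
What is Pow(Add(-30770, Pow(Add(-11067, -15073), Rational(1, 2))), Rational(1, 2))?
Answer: Pow(Add(-30770, Mul(2, I, Pow(6535, Rational(1, 2)))), Rational(1, 2)) ≈ Add(0.4608, Mul(175.41, I))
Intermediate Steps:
Pow(Add(-30770, Pow(Add(-11067, -15073), Rational(1, 2))), Rational(1, 2)) = Pow(Add(-30770, Pow(-26140, Rational(1, 2))), Rational(1, 2)) = Pow(Add(-30770, Mul(2, I, Pow(6535, Rational(1, 2)))), Rational(1, 2))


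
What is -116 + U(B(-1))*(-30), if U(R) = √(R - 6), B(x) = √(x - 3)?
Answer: -116 - 30*√(-6 + 2*I) ≈ -128.09 - 74.472*I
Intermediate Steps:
B(x) = √(-3 + x)
U(R) = √(-6 + R)
-116 + U(B(-1))*(-30) = -116 + √(-6 + √(-3 - 1))*(-30) = -116 + √(-6 + √(-4))*(-30) = -116 + √(-6 + 2*I)*(-30) = -116 - 30*√(-6 + 2*I)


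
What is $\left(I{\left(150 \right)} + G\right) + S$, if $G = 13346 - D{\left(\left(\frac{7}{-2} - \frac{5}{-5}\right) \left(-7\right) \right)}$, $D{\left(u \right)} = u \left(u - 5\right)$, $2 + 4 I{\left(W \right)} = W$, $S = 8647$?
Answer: $\frac{87245}{4} \approx 21811.0$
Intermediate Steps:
$I{\left(W \right)} = - \frac{1}{2} + \frac{W}{4}$
$D{\left(u \right)} = u \left(-5 + u\right)$
$G = \frac{52509}{4}$ ($G = 13346 - \left(\frac{7}{-2} - \frac{5}{-5}\right) \left(-7\right) \left(-5 + \left(\frac{7}{-2} - \frac{5}{-5}\right) \left(-7\right)\right) = 13346 - \left(7 \left(- \frac{1}{2}\right) - -1\right) \left(-7\right) \left(-5 + \left(7 \left(- \frac{1}{2}\right) - -1\right) \left(-7\right)\right) = 13346 - \left(- \frac{7}{2} + 1\right) \left(-7\right) \left(-5 + \left(- \frac{7}{2} + 1\right) \left(-7\right)\right) = 13346 - \left(- \frac{5}{2}\right) \left(-7\right) \left(-5 - - \frac{35}{2}\right) = 13346 - \frac{35 \left(-5 + \frac{35}{2}\right)}{2} = 13346 - \frac{35}{2} \cdot \frac{25}{2} = 13346 - \frac{875}{4} = \frac{52509}{4} \approx 13127.0$)
$\left(I{\left(150 \right)} + G\right) + S = \left(\left(- \frac{1}{2} + \frac{1}{4} \cdot 150\right) + \frac{52509}{4}\right) + 8647 = \left(\left(- \frac{1}{2} + \frac{75}{2}\right) + \frac{52509}{4}\right) + 8647 = \left(37 + \frac{52509}{4}\right) + 8647 = \frac{52657}{4} + 8647 = \frac{87245}{4}$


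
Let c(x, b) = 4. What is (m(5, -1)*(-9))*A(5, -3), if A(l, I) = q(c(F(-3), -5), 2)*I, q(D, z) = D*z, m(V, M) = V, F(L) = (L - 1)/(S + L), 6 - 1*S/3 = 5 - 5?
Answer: 1080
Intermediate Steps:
S = 18 (S = 18 - 3*(5 - 5) = 18 - 3*0 = 18 + 0 = 18)
F(L) = (-1 + L)/(18 + L) (F(L) = (L - 1)/(18 + L) = (-1 + L)/(18 + L))
A(l, I) = 8*I (A(l, I) = (4*2)*I = 8*I)
(m(5, -1)*(-9))*A(5, -3) = (5*(-9))*(8*(-3)) = -45*(-24) = 1080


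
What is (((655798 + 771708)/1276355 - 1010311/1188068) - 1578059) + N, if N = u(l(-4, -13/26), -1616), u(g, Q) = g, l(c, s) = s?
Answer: -2392963546851880327/1516396532140 ≈ -1.5781e+6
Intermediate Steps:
N = -½ (N = -13/26 = -13*1/26 = -½ ≈ -0.50000)
(((655798 + 771708)/1276355 - 1010311/1188068) - 1578059) + N = (((655798 + 771708)/1276355 - 1010311/1188068) - 1578059) - ½ = ((1427506*(1/1276355) - 1010311*1/1188068) - 1578059) - ½ = ((1427506/1276355 - 1010311/1188068) - 1578059) - ½ = (406458702003/1516396532140 - 1578059) - ½ = -2392962788653614257/1516396532140 - ½ = -2392963546851880327/1516396532140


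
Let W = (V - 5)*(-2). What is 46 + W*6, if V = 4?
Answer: 58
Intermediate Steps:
W = 2 (W = (4 - 5)*(-2) = -1*(-2) = 2)
46 + W*6 = 46 + 2*6 = 46 + 12 = 58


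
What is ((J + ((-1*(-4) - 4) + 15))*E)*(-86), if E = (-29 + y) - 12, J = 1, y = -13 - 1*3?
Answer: 78432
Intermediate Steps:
y = -16 (y = -13 - 3 = -16)
E = -57 (E = (-29 - 16) - 12 = -45 - 12 = -57)
((J + ((-1*(-4) - 4) + 15))*E)*(-86) = ((1 + ((-1*(-4) - 4) + 15))*(-57))*(-86) = ((1 + ((4 - 4) + 15))*(-57))*(-86) = ((1 + (0 + 15))*(-57))*(-86) = ((1 + 15)*(-57))*(-86) = (16*(-57))*(-86) = -912*(-86) = 78432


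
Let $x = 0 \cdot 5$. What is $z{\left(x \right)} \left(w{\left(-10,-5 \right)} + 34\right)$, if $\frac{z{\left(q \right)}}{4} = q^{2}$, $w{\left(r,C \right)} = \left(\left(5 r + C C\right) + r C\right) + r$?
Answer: $0$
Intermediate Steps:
$x = 0$
$w{\left(r,C \right)} = C^{2} + 6 r + C r$ ($w{\left(r,C \right)} = \left(\left(5 r + C^{2}\right) + C r\right) + r = \left(\left(C^{2} + 5 r\right) + C r\right) + r = \left(C^{2} + 5 r + C r\right) + r = C^{2} + 6 r + C r$)
$z{\left(q \right)} = 4 q^{2}$
$z{\left(x \right)} \left(w{\left(-10,-5 \right)} + 34\right) = 4 \cdot 0^{2} \left(\left(\left(-5\right)^{2} + 6 \left(-10\right) - -50\right) + 34\right) = 4 \cdot 0 \left(\left(25 - 60 + 50\right) + 34\right) = 0 \left(15 + 34\right) = 0 \cdot 49 = 0$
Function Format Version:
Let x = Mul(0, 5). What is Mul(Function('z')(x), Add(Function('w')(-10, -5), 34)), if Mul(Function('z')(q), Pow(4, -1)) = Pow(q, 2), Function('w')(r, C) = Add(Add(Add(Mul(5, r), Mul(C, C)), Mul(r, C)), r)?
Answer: 0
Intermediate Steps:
x = 0
Function('w')(r, C) = Add(Pow(C, 2), Mul(6, r), Mul(C, r)) (Function('w')(r, C) = Add(Add(Add(Mul(5, r), Pow(C, 2)), Mul(C, r)), r) = Add(Add(Add(Pow(C, 2), Mul(5, r)), Mul(C, r)), r) = Add(Add(Pow(C, 2), Mul(5, r), Mul(C, r)), r) = Add(Pow(C, 2), Mul(6, r), Mul(C, r)))
Function('z')(q) = Mul(4, Pow(q, 2))
Mul(Function('z')(x), Add(Function('w')(-10, -5), 34)) = Mul(Mul(4, Pow(0, 2)), Add(Add(Pow(-5, 2), Mul(6, -10), Mul(-5, -10)), 34)) = Mul(Mul(4, 0), Add(Add(25, -60, 50), 34)) = Mul(0, Add(15, 34)) = Mul(0, 49) = 0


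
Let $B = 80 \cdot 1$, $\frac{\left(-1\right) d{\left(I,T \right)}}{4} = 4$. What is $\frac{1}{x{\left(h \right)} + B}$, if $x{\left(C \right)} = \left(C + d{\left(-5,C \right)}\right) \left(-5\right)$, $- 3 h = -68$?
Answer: $\frac{3}{140} \approx 0.021429$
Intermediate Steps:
$d{\left(I,T \right)} = -16$ ($d{\left(I,T \right)} = \left(-4\right) 4 = -16$)
$h = \frac{68}{3}$ ($h = \left(- \frac{1}{3}\right) \left(-68\right) = \frac{68}{3} \approx 22.667$)
$x{\left(C \right)} = 80 - 5 C$ ($x{\left(C \right)} = \left(C - 16\right) \left(-5\right) = \left(-16 + C\right) \left(-5\right) = 80 - 5 C$)
$B = 80$
$\frac{1}{x{\left(h \right)} + B} = \frac{1}{\left(80 - \frac{340}{3}\right) + 80} = \frac{1}{- \frac{100}{3} + 80} = \frac{1}{\frac{140}{3}} = \frac{3}{140}$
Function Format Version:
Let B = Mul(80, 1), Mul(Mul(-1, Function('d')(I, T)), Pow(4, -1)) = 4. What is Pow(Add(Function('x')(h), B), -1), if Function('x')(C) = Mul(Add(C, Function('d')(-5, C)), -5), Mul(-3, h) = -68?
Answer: Rational(3, 140) ≈ 0.021429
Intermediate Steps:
Function('d')(I, T) = -16 (Function('d')(I, T) = Mul(-4, 4) = -16)
h = Rational(68, 3) (h = Mul(Rational(-1, 3), -68) = Rational(68, 3) ≈ 22.667)
Function('x')(C) = Add(80, Mul(-5, C)) (Function('x')(C) = Mul(Add(C, -16), -5) = Mul(Add(-16, C), -5) = Add(80, Mul(-5, C)))
B = 80
Pow(Add(Function('x')(h), B), -1) = Pow(Add(Add(80, Mul(-5, Rational(68, 3))), 80), -1) = Pow(Add(Add(80, Rational(-340, 3)), 80), -1) = Pow(Add(Rational(-100, 3), 80), -1) = Pow(Rational(140, 3), -1) = Rational(3, 140)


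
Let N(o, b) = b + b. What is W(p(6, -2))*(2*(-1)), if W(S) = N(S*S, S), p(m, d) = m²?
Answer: -144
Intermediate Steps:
N(o, b) = 2*b
W(S) = 2*S
W(p(6, -2))*(2*(-1)) = (2*6²)*(2*(-1)) = (2*36)*(-2) = 72*(-2) = -144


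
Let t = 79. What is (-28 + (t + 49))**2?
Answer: 10000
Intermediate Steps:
(-28 + (t + 49))**2 = (-28 + (79 + 49))**2 = (-28 + 128)**2 = 100**2 = 10000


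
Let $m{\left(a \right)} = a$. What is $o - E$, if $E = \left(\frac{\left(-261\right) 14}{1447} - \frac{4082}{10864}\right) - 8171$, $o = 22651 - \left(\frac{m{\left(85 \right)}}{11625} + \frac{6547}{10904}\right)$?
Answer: $\frac{383893038929246533}{12454236536700} \approx 30824.0$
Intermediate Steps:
$o = \frac{574228214657}{25351800}$ ($o = 22651 - \left(\frac{85}{11625} + \frac{6547}{10904}\right) = 22651 - \left(85 \cdot \frac{1}{11625} + 6547 \cdot \frac{1}{10904}\right) = 22651 - \left(\frac{17}{2325} + \frac{6547}{10904}\right) = 22651 - \frac{15407143}{25351800} = \frac{574228214657}{25351800} \approx 22650.0$)
$E = - \frac{64247711639}{7860104}$ ($E = \left(\left(-3654\right) \frac{1}{1447} - \frac{2041}{5432}\right) - 8171 = \left(- \frac{3654}{1447} - \frac{2041}{5432}\right) - 8171 = - \frac{22801855}{7860104} - 8171 = - \frac{64247711639}{7860104} \approx -8173.9$)
$o - E = \frac{574228214657}{25351800} - - \frac{64247711639}{7860104} = \frac{574228214657}{25351800} + \frac{64247711639}{7860104} = \frac{383893038929246533}{12454236536700}$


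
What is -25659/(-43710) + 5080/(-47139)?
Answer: 329164267/686815230 ≈ 0.47926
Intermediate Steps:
-25659/(-43710) + 5080/(-47139) = -25659*(-1/43710) + 5080*(-1/47139) = 8553/14570 - 5080/47139 = 329164267/686815230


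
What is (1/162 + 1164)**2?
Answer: 35558267761/26244 ≈ 1.3549e+6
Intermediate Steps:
(1/162 + 1164)**2 = (188569/162)**2 = 35558267761/26244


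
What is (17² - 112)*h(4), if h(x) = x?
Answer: 708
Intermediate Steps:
(17² - 112)*h(4) = (17² - 112)*4 = (289 - 112)*4 = 177*4 = 708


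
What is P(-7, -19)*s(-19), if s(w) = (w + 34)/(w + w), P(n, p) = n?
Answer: 105/38 ≈ 2.7632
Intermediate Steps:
s(w) = (34 + w)/(2*w) (s(w) = (34 + w)/((2*w)) = (34 + w)*(1/(2*w)) = (34 + w)/(2*w))
P(-7, -19)*s(-19) = -7*(34 - 19)/(2*(-19)) = -7*(-1)*15/(2*19) = -7*(-15/38) = 105/38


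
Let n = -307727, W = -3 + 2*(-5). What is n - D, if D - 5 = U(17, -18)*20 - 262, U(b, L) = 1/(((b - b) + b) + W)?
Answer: -307475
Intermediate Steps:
W = -13 (W = -3 - 10 = -13)
U(b, L) = 1/(-13 + b) (U(b, L) = 1/(((b - b) + b) - 13) = 1/((0 + b) - 13) = 1/(b - 13) = 1/(-13 + b))
D = -252 (D = 5 + (20/(-13 + 17) - 262) = 5 + (20/4 - 262) = 5 + ((¼)*20 - 262) = 5 + (5 - 262) = 5 - 257 = -252)
n - D = -307727 - 1*(-252) = -307727 + 252 = -307475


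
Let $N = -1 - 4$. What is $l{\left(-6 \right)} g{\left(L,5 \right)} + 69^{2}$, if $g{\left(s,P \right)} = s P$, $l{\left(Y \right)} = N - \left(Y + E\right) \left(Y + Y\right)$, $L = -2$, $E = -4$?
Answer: $6011$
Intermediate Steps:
$N = -5$ ($N = -1 - 4 = -5$)
$l{\left(Y \right)} = -5 - 2 Y \left(-4 + Y\right)$ ($l{\left(Y \right)} = -5 - \left(Y - 4\right) \left(Y + Y\right) = -5 - \left(-4 + Y\right) 2 Y = -5 - 2 Y \left(-4 + Y\right)$)
$g{\left(s,P \right)} = P s$
$l{\left(-6 \right)} g{\left(L,5 \right)} + 69^{2} = \left(-5 - 2 \left(-6\right)^{2} + 8 \left(-6\right)\right) 5 \left(-2\right) + 69^{2} = \left(-5 - 72 - 48\right) \left(-10\right) + 4761 = \left(-125\right) \left(-10\right) + 4761 = 1250 + 4761 = 6011$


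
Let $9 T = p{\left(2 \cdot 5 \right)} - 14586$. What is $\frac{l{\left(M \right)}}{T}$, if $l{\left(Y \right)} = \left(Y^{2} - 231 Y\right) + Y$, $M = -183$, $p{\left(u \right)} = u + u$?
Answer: $- \frac{680211}{14566} \approx -46.699$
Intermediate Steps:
$p{\left(u \right)} = 2 u$
$l{\left(Y \right)} = Y^{2} - 230 Y$
$T = - \frac{14566}{9}$ ($T = \frac{2 \cdot 2 \cdot 5 - 14586}{9} = \frac{2 \cdot 10 - 14586}{9} = \frac{20 - 14586}{9} = \frac{1}{9} \left(-14566\right) = - \frac{14566}{9} \approx -1618.4$)
$\frac{l{\left(M \right)}}{T} = \frac{\left(-183\right) \left(-230 - 183\right)}{- \frac{14566}{9}} = \left(-183\right) \left(-413\right) \left(- \frac{9}{14566}\right) = 75579 \left(- \frac{9}{14566}\right) = - \frac{680211}{14566}$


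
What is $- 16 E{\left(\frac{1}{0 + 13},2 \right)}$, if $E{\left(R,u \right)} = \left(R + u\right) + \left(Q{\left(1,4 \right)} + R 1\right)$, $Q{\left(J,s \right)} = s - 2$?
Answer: $- \frac{864}{13} \approx -66.462$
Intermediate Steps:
$Q{\left(J,s \right)} = -2 + s$
$E{\left(R,u \right)} = 2 + u + 2 R$ ($E{\left(R,u \right)} = \left(R + u\right) + \left(\left(-2 + 4\right) + R 1\right) = \left(R + u\right) + \left(2 + R\right) = 2 + u + 2 R$)
$- 16 E{\left(\frac{1}{0 + 13},2 \right)} = - 16 \left(2 + 2 + \frac{2}{0 + 13}\right) = - 16 \left(2 + 2 + \frac{2}{13}\right) = \left(-16\right) \frac{54}{13} = - \frac{864}{13}$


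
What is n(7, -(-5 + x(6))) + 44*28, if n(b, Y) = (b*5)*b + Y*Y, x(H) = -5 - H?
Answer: 1733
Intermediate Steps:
n(b, Y) = Y² + 5*b² (n(b, Y) = (5*b)*b + Y² = 5*b² + Y² = Y² + 5*b²)
n(7, -(-5 + x(6))) + 44*28 = ((-(-5 + (-5 - 1*6)))² + 5*7²) + 44*28 = ((-(-5 + (-5 - 6)))² + 5*49) + 1232 = ((-(-5 - 11))² + 245) + 1232 = ((-1*(-16))² + 245) + 1232 = (16² + 245) + 1232 = (256 + 245) + 1232 = 501 + 1232 = 1733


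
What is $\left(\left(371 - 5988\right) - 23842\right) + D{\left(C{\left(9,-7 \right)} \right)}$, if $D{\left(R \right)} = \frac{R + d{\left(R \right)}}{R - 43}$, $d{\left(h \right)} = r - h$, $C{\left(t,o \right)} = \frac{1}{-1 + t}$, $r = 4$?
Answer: $- \frac{10104469}{343} \approx -29459.0$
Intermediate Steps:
$d{\left(h \right)} = 4 - h$
$D{\left(R \right)} = \frac{4}{-43 + R}$ ($D{\left(R \right)} = \frac{R - \left(-4 + R\right)}{R - 43} = \frac{4}{-43 + R}$)
$\left(\left(371 - 5988\right) - 23842\right) + D{\left(C{\left(9,-7 \right)} \right)} = \left(\left(371 - 5988\right) - 23842\right) + \frac{4}{-43 + \frac{1}{-1 + 9}} = \left(-5617 - 23842\right) + \frac{4}{-43 + \frac{1}{8}} = -29459 + \frac{4}{-43 + \frac{1}{8}} = -29459 + \frac{4}{- \frac{343}{8}} = -29459 + 4 \left(- \frac{8}{343}\right) = -29459 - \frac{32}{343} = - \frac{10104469}{343}$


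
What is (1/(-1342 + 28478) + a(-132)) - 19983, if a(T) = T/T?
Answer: -542231551/27136 ≈ -19982.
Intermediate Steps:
a(T) = 1
(1/(-1342 + 28478) + a(-132)) - 19983 = (1/(-1342 + 28478) + 1) - 19983 = (1/27136 + 1) - 19983 = 27137/27136 - 19983 = -542231551/27136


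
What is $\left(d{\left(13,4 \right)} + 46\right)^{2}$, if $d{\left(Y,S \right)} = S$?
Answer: $2500$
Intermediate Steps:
$\left(d{\left(13,4 \right)} + 46\right)^{2} = \left(4 + 46\right)^{2} = 50^{2} = 2500$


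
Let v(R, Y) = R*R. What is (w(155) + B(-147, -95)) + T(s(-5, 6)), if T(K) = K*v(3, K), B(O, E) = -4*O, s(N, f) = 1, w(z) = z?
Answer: 752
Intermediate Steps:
v(R, Y) = R**2
T(K) = 9*K (T(K) = K*3**2 = K*9 = 9*K)
(w(155) + B(-147, -95)) + T(s(-5, 6)) = (155 - 4*(-147)) + 9*1 = (155 + 588) + 9 = 743 + 9 = 752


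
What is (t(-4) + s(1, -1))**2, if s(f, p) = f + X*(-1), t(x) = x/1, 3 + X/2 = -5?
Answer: 169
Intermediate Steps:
X = -16 (X = -6 + 2*(-5) = -6 - 10 = -16)
t(x) = x (t(x) = x*1 = x)
s(f, p) = 16 + f (s(f, p) = f - 16*(-1) = f + 16 = 16 + f)
(t(-4) + s(1, -1))**2 = (-4 + (16 + 1))**2 = (-4 + 17)**2 = 13**2 = 169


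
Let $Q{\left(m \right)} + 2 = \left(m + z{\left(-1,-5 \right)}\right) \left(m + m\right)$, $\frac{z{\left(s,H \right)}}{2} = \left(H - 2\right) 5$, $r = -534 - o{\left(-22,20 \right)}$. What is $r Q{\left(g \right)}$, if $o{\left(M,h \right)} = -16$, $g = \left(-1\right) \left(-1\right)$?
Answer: $72520$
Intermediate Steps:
$g = 1$
$r = -518$ ($r = -534 - -16 = -534 + 16 = -518$)
$z{\left(s,H \right)} = -20 + 10 H$ ($z{\left(s,H \right)} = 2 \left(H - 2\right) 5 = 2 \left(-2 + H\right) 5 = 2 \left(-10 + 5 H\right) = -20 + 10 H$)
$Q{\left(m \right)} = -2 + 2 m \left(-70 + m\right)$ ($Q{\left(m \right)} = -2 + \left(m + \left(-20 + 10 \left(-5\right)\right)\right) \left(m + m\right) = -2 + \left(m - 70\right) 2 m = -2 + \left(-70 + m\right) 2 m = -2 + 2 m \left(-70 + m\right)$)
$r Q{\left(g \right)} = - 518 \left(-2 - 140 + 2 \cdot 1^{2}\right) = - 518 \left(-2 - 140 + 2 \cdot 1\right) = - 518 \left(-2 - 140 + 2\right) = \left(-518\right) \left(-140\right) = 72520$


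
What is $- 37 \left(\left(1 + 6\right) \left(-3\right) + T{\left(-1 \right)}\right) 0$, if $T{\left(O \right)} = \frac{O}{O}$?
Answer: $0$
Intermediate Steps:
$T{\left(O \right)} = 1$
$- 37 \left(\left(1 + 6\right) \left(-3\right) + T{\left(-1 \right)}\right) 0 = - 37 \left(\left(1 + 6\right) \left(-3\right) + 1\right) 0 = - 37 \left(7 \left(-3\right) + 1\right) 0 = - 37 \left(-21 + 1\right) 0 = \left(-37\right) \left(-20\right) 0 = 740 \cdot 0 = 0$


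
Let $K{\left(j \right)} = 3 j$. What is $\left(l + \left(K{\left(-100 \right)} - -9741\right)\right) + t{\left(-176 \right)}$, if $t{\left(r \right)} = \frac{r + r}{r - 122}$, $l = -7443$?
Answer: $\frac{297878}{149} \approx 1999.2$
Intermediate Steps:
$t{\left(r \right)} = \frac{2 r}{-122 + r}$
$\left(l + \left(K{\left(-100 \right)} - -9741\right)\right) + t{\left(-176 \right)} = \left(-7443 + \left(3 \left(-100\right) - -9741\right)\right) + 2 \left(-176\right) \frac{1}{-122 - 176} = \left(-7443 + \left(-300 + 9741\right)\right) + 2 \left(-176\right) \frac{1}{-298} = \left(-7443 + 9441\right) + 2 \left(-176\right) \left(- \frac{1}{298}\right) = 1998 + \frac{176}{149} = \frac{297878}{149}$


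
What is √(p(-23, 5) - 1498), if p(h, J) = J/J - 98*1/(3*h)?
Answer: I*√7120455/69 ≈ 38.673*I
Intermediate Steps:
p(h, J) = 1 - 98/(3*h)
√(p(-23, 5) - 1498) = √((-98/3 - 23)/(-23) - 1498) = √(-1/23*(-167/3) - 1498) = √(167/69 - 1498) = √(-103195/69) = I*√7120455/69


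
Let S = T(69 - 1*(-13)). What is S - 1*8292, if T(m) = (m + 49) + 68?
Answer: -8093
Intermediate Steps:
T(m) = 117 + m (T(m) = (49 + m) + 68 = 117 + m)
S = 199 (S = 117 + (69 - 1*(-13)) = 117 + (69 + 13) = 117 + 82 = 199)
S - 1*8292 = 199 - 1*8292 = 199 - 8292 = -8093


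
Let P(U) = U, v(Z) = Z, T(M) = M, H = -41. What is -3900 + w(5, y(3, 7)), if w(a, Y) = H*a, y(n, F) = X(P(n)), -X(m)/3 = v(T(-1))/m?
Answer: -4105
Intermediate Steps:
X(m) = 3/m (X(m) = -(-3)/m = 3/m)
y(n, F) = 3/n
w(a, Y) = -41*a
-3900 + w(5, y(3, 7)) = -3900 - 41*5 = -3900 - 205 = -4105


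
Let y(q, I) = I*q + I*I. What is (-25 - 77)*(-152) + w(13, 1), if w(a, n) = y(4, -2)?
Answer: 15500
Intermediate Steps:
y(q, I) = I**2 + I*q (y(q, I) = I*q + I**2 = I**2 + I*q)
w(a, n) = -4 (w(a, n) = -2*(-2 + 4) = -2*2 = -4)
(-25 - 77)*(-152) + w(13, 1) = (-25 - 77)*(-152) - 4 = -102*(-152) - 4 = 15504 - 4 = 15500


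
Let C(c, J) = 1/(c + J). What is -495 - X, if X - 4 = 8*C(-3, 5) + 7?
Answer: -510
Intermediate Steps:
C(c, J) = 1/(J + c)
X = 15 (X = 4 + (8/(5 - 3) + 7) = 4 + (8/2 + 7) = 4 + (8*(½) + 7) = 4 + (4 + 7) = 4 + 11 = 15)
-495 - X = -495 - 1*15 = -495 - 15 = -510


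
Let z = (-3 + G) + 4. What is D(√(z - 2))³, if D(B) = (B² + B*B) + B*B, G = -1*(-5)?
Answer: 1728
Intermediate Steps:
G = 5
z = 6 (z = (-3 + 5) + 4 = 2 + 4 = 6)
D(B) = 3*B² (D(B) = (B² + B²) + B² = 2*B² + B² = 3*B²)
D(√(z - 2))³ = (3*(√(6 - 2))²)³ = (3*(√4)²)³ = (3*2²)³ = (3*4)³ = 12³ = 1728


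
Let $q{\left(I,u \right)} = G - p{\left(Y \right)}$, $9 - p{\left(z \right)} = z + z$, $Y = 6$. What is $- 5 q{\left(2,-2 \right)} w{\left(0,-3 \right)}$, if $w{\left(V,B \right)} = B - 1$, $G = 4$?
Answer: $140$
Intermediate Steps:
$w{\left(V,B \right)} = -1 + B$ ($w{\left(V,B \right)} = B - 1 = -1 + B$)
$p{\left(z \right)} = 9 - 2 z$ ($p{\left(z \right)} = 9 - \left(z + z\right) = 9 - 2 z$)
$q{\left(I,u \right)} = 7$ ($q{\left(I,u \right)} = 4 - \left(9 - 12\right) = 4 - -3 = 4 + 3 = 7$)
$- 5 q{\left(2,-2 \right)} w{\left(0,-3 \right)} = \left(-5\right) 7 \left(-1 - 3\right) = \left(-35\right) \left(-4\right) = 140$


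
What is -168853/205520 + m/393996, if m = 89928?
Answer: -4003783669/6747838160 ≈ -0.59334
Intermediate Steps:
-168853/205520 + m/393996 = -168853/205520 + 89928/393996 = -168853*1/205520 + 89928*(1/393996) = -168853/205520 + 7494/32833 = -4003783669/6747838160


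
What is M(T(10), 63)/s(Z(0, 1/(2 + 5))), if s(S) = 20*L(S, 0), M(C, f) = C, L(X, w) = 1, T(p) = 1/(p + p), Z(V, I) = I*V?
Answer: 1/400 ≈ 0.0025000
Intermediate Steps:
T(p) = 1/(2*p)
s(S) = 20 (s(S) = 20*1 = 20)
M(T(10), 63)/s(Z(0, 1/(2 + 5))) = ((1/2)/10)/20 = ((1/2)*(1/10))*(1/20) = (1/20)*(1/20) = 1/400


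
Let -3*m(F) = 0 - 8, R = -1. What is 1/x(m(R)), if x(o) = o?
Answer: 3/8 ≈ 0.37500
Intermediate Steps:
m(F) = 8/3 (m(F) = -(0 - 8)/3 = -1/3*(-8) = 8/3)
1/x(m(R)) = 1/(8/3) = 3/8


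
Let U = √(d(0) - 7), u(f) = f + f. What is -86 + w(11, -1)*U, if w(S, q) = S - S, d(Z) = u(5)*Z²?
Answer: -86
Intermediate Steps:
u(f) = 2*f
d(Z) = 10*Z² (d(Z) = (2*5)*Z² = 10*Z²)
w(S, q) = 0
U = I*√7 (U = √(10*0² - 7) = √(10*0 - 7) = √(0 - 7) = √(-7) = I*√7 ≈ 2.6458*I)
-86 + w(11, -1)*U = -86 + 0*(I*√7) = -86 + 0 = -86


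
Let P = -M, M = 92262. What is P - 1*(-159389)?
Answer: 67127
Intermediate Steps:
P = -92262 (P = -1*92262 = -92262)
P - 1*(-159389) = -92262 - 1*(-159389) = -92262 + 159389 = 67127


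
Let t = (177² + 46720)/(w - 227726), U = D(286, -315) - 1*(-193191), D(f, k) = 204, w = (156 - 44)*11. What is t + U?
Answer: 43802729081/226494 ≈ 1.9339e+5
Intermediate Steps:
w = 1232 (w = 112*11 = 1232)
U = 193395 (U = 204 - 1*(-193191) = 204 + 193191 = 193395)
t = -78049/226494 (t = (177² + 46720)/(1232 - 227726) = (31329 + 46720)/(-226494) = 78049*(-1/226494) = -78049/226494 ≈ -0.34460)
t + U = -78049/226494 + 193395 = 43802729081/226494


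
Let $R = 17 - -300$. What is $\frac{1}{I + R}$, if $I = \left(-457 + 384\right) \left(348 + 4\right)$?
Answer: $- \frac{1}{25379} \approx -3.9403 \cdot 10^{-5}$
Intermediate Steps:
$I = -25696$ ($I = \left(-73\right) 352 = -25696$)
$R = 317$ ($R = 17 + 300 = 317$)
$\frac{1}{I + R} = \frac{1}{-25696 + 317} = \frac{1}{-25379} = - \frac{1}{25379}$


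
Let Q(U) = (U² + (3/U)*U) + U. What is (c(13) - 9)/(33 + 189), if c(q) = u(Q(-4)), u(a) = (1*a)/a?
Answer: -4/111 ≈ -0.036036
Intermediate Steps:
Q(U) = 3 + U + U² (Q(U) = (U² + 3) + U = (3 + U²) + U = 3 + U + U²)
u(a) = 1 (u(a) = a/a = 1)
c(q) = 1
(c(13) - 9)/(33 + 189) = (1 - 9)/(33 + 189) = -8/222 = -8*1/222 = -4/111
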